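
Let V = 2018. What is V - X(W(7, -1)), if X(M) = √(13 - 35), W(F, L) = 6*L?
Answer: 2018 - I*√22 ≈ 2018.0 - 4.6904*I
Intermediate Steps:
X(M) = I*√22 (X(M) = √(-22) = I*√22)
V - X(W(7, -1)) = 2018 - I*√22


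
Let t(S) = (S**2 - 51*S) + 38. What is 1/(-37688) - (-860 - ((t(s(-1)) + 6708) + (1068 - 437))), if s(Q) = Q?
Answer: 312395831/37688 ≈ 8289.0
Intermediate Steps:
t(S) = 38 + S**2 - 51*S
1/(-37688) - (-860 - ((t(s(-1)) + 6708) + (1068 - 437))) = 1/(-37688) - (-860 - (((38 + (-1)**2 - 51*(-1)) + 6708) + (1068 - 437))) = -1/37688 - (-860 - (((38 + 1 + 51) + 6708) + 631)) = -1/37688 - (-860 - ((90 + 6708) + 631)) = -1/37688 - (-860 - (6798 + 631)) = -1/37688 - (-860 - 1*7429) = -1/37688 - (-860 - 7429) = -1/37688 - 1*(-8289) = -1/37688 + 8289 = 312395831/37688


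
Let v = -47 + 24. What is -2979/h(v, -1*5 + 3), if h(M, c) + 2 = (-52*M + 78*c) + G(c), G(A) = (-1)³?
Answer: -2979/1037 ≈ -2.8727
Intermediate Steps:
G(A) = -1
v = -23
h(M, c) = -3 - 52*M + 78*c (h(M, c) = -2 + ((-52*M + 78*c) - 1) = -2 + (-1 - 52*M + 78*c) = -3 - 52*M + 78*c)
-2979/h(v, -1*5 + 3) = -2979/(-3 - 52*(-23) + 78*(-1*5 + 3)) = -2979/(-3 + 1196 + 78*(-5 + 3)) = -2979/(-3 + 1196 + 78*(-2)) = -2979/(-3 + 1196 - 156) = -2979/1037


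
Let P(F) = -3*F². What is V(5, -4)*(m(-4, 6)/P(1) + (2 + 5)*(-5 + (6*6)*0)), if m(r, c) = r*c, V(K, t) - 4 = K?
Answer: -243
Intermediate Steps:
V(K, t) = 4 + K
m(r, c) = c*r
V(5, -4)*(m(-4, 6)/P(1) + (2 + 5)*(-5 + (6*6)*0)) = (4 + 5)*((6*(-4))/((-3*1²)) + (2 + 5)*(-5 + (6*6)*0)) = 9*(-24/((-3*1)) + 7*(-5 + 36*0)) = 9*(-24/(-3) + 7*(-5 + 0)) = 9*(-24*(-⅓) + 7*(-5)) = 9*(8 - 35) = 9*(-27) = -243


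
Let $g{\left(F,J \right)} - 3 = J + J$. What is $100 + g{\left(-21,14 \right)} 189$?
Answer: $5959$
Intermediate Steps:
$g{\left(F,J \right)} = 3 + 2 J$ ($g{\left(F,J \right)} = 3 + \left(J + J\right) = 3 + 2 J$)
$100 + g{\left(-21,14 \right)} 189 = 100 + \left(3 + 2 \cdot 14\right) 189 = 100 + \left(3 + 28\right) 189 = 100 + 31 \cdot 189 = 100 + 5859 = 5959$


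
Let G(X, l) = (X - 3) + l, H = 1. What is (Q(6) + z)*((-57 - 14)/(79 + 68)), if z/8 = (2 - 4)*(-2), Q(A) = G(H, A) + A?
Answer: -142/7 ≈ -20.286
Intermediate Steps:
G(X, l) = -3 + X + l (G(X, l) = (-3 + X) + l = -3 + X + l)
Q(A) = -2 + 2*A (Q(A) = (-3 + 1 + A) + A = (-2 + A) + A = -2 + 2*A)
z = 32 (z = 8*((2 - 4)*(-2)) = 8*(-2*(-2)) = 8*4 = 32)
(Q(6) + z)*((-57 - 14)/(79 + 68)) = ((-2 + 2*6) + 32)*((-57 - 14)/(79 + 68)) = ((-2 + 12) + 32)*(-71/147) = (10 + 32)*(-71*1/147) = 42*(-71/147) = -142/7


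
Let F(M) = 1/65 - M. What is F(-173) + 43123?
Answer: 2814241/65 ≈ 43296.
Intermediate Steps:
F(M) = 1/65 - M
F(-173) + 43123 = (1/65 - 1*(-173)) + 43123 = (1/65 + 173) + 43123 = 11246/65 + 43123 = 2814241/65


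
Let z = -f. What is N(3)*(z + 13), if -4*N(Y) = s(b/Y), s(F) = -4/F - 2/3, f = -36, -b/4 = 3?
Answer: -49/12 ≈ -4.0833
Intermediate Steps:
b = -12 (b = -4*3 = -12)
z = 36 (z = -1*(-36) = 36)
s(F) = -2/3 - 4/F (s(F) = -4/F - 2*1/3 = -4/F - 2/3 = -2/3 - 4/F)
N(Y) = 1/6 - Y/12 (N(Y) = -(-2/3 - 4*(-Y/12))/4 = -(-2/3 - (-1)*Y/3)/4 = -(-2/3 + Y/3)/4 = 1/6 - Y/12)
N(3)*(z + 13) = (1/6 - 1/12*3)*(36 + 13) = (1/6 - 1/4)*49 = -1/12*49 = -49/12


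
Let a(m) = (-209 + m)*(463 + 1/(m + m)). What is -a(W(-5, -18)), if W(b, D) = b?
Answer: 495303/5 ≈ 99061.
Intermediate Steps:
a(m) = (-209 + m)*(463 + 1/(2*m))
-a(W(-5, -18)) = -(-209 - 5*(-193533 + 926*(-5)))/(2*(-5)) = -(-1)*(-209 - 5*(-193533 - 4630))/(2*5) = -(-1)*(-209 - 5*(-198163))/(2*5) = -(-1)*(-209 + 990815)/(2*5) = -(-1)*990606/(2*5) = -1*(-495303/5) = 495303/5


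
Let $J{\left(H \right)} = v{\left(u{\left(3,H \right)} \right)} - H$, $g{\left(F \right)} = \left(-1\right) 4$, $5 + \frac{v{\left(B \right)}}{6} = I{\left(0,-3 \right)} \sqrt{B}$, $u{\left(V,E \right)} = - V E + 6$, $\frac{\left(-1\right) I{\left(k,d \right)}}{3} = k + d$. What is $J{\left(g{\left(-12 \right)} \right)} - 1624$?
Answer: $-1650 + 162 \sqrt{2} \approx -1420.9$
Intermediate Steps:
$I{\left(k,d \right)} = - 3 d - 3 k$ ($I{\left(k,d \right)} = - 3 \left(k + d\right) = - 3 \left(d + k\right) = - 3 d - 3 k$)
$u{\left(V,E \right)} = 6 - E V$ ($u{\left(V,E \right)} = - E V + 6 = 6 - E V$)
$v{\left(B \right)} = -30 + 54 \sqrt{B}$ ($v{\left(B \right)} = -30 + 6 \left(\left(-3\right) \left(-3\right) - 0\right) \sqrt{B} = -30 + 6 \left(9 + 0\right) \sqrt{B} = -30 + 6 \cdot 9 \sqrt{B} = -30 + 54 \sqrt{B}$)
$g{\left(F \right)} = -4$
$J{\left(H \right)} = -30 - H + 54 \sqrt{6 - 3 H}$ ($J{\left(H \right)} = \left(-30 + 54 \sqrt{6 - H 3}\right) - H = \left(-30 + 54 \sqrt{6 - 3 H}\right) - H = -30 - H + 54 \sqrt{6 - 3 H}$)
$J{\left(g{\left(-12 \right)} \right)} - 1624 = \left(-30 - -4 + 54 \sqrt{6 - -12}\right) - 1624 = \left(-30 + 4 + 54 \sqrt{6 + 12}\right) - 1624 = \left(-30 + 4 + 54 \sqrt{18}\right) - 1624 = \left(-30 + 4 + 54 \cdot 3 \sqrt{2}\right) - 1624 = \left(-30 + 4 + 162 \sqrt{2}\right) - 1624 = \left(-26 + 162 \sqrt{2}\right) - 1624 = -1650 + 162 \sqrt{2}$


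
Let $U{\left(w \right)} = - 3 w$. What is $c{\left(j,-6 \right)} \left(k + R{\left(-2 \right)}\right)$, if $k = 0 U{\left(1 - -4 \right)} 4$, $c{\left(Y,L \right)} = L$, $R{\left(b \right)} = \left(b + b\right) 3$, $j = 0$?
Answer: $72$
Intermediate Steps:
$R{\left(b \right)} = 6 b$ ($R{\left(b \right)} = 2 b 3 = 6 b$)
$k = 0$ ($k = 0 \left(- 3 \left(1 - -4\right)\right) 4 = 0 \left(- 3 \left(1 + 4\right)\right) 4 = 0 \left(\left(-3\right) 5\right) 4 = 0 \left(-15\right) 4 = 0 \cdot 4 = 0$)
$c{\left(j,-6 \right)} \left(k + R{\left(-2 \right)}\right) = - 6 \left(0 + 6 \left(-2\right)\right) = - 6 \left(0 - 12\right) = \left(-6\right) \left(-12\right) = 72$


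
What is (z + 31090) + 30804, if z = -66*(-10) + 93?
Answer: 62647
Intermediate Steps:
z = 753 (z = 660 + 93 = 753)
(z + 31090) + 30804 = (753 + 31090) + 30804 = 31843 + 30804 = 62647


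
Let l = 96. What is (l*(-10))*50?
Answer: -48000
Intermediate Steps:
(l*(-10))*50 = (96*(-10))*50 = -960*50 = -48000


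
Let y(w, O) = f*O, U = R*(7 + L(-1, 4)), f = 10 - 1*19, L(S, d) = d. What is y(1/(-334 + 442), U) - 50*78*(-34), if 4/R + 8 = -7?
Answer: 663132/5 ≈ 1.3263e+5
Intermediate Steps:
R = -4/15 (R = 4/(-8 - 7) = 4/(-15) = 4*(-1/15) = -4/15 ≈ -0.26667)
f = -9 (f = 10 - 19 = -9)
U = -44/15 (U = -4*(7 + 4)/15 = -4/15*11 = -44/15 ≈ -2.9333)
y(w, O) = -9*O
y(1/(-334 + 442), U) - 50*78*(-34) = -9*(-44/15) - 50*78*(-34) = 132/5 - 3900*(-34) = 132/5 - 1*(-132600) = 132/5 + 132600 = 663132/5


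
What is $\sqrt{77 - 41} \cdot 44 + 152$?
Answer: $416$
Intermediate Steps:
$\sqrt{77 - 41} \cdot 44 + 152 = \sqrt{36} \cdot 44 + 152 = 6 \cdot 44 + 152 = 264 + 152 = 416$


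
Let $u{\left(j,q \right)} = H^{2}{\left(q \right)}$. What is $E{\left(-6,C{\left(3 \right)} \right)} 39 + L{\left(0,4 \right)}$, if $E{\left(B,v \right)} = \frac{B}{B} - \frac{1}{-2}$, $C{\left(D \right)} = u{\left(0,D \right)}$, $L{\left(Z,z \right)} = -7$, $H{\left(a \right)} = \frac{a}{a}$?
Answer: $\frac{103}{2} \approx 51.5$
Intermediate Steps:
$H{\left(a \right)} = 1$
$u{\left(j,q \right)} = 1$ ($u{\left(j,q \right)} = 1^{2} = 1$)
$C{\left(D \right)} = 1$
$E{\left(B,v \right)} = \frac{3}{2}$ ($E{\left(B,v \right)} = 1 - - \frac{1}{2} = 1 + \frac{1}{2} = \frac{3}{2}$)
$E{\left(-6,C{\left(3 \right)} \right)} 39 + L{\left(0,4 \right)} = \frac{3}{2} \cdot 39 - 7 = \frac{117}{2} - 7 = \frac{103}{2}$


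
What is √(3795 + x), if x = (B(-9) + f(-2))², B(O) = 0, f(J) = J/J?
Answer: 2*√949 ≈ 61.612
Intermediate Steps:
f(J) = 1
x = 1 (x = (0 + 1)² = 1² = 1)
√(3795 + x) = √(3795 + 1) = √3796 = 2*√949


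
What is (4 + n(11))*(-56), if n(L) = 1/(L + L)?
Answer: -2492/11 ≈ -226.55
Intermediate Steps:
n(L) = 1/(2*L)
(4 + n(11))*(-56) = (4 + (1/2)/11)*(-56) = (4 + (1/2)*(1/11))*(-56) = (4 + 1/22)*(-56) = (89/22)*(-56) = -2492/11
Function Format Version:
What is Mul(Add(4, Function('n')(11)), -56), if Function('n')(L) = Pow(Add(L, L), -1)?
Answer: Rational(-2492, 11) ≈ -226.55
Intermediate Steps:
Function('n')(L) = Mul(Rational(1, 2), Pow(L, -1)) (Function('n')(L) = Pow(Mul(2, L), -1) = Mul(Rational(1, 2), Pow(L, -1)))
Mul(Add(4, Function('n')(11)), -56) = Mul(Add(4, Mul(Rational(1, 2), Pow(11, -1))), -56) = Mul(Add(4, Mul(Rational(1, 2), Rational(1, 11))), -56) = Mul(Add(4, Rational(1, 22)), -56) = Mul(Rational(89, 22), -56) = Rational(-2492, 11)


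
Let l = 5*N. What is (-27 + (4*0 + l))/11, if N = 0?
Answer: -27/11 ≈ -2.4545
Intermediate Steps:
l = 0 (l = 5*0 = 0)
(-27 + (4*0 + l))/11 = (-27 + (4*0 + 0))/11 = (-27 + (0 + 0))/11 = (-27 + 0)/11 = (1/11)*(-27) = -27/11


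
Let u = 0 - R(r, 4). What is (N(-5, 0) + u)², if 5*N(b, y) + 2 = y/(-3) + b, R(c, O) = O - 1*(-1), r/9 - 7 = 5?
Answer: 1024/25 ≈ 40.960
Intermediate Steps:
r = 108 (r = 63 + 9*5 = 63 + 45 = 108)
R(c, O) = 1 + O (R(c, O) = O + 1 = 1 + O)
N(b, y) = -⅖ - y/15 + b/5 (N(b, y) = -⅖ + (y/(-3) + b)/5 = -⅖ + (y*(-⅓) + b)/5 = -⅖ + (-y/3 + b)/5 = -⅖ + (b - y/3)/5 = -⅖ + (-y/15 + b/5) = -⅖ - y/15 + b/5)
u = -5 (u = 0 - (1 + 4) = 0 - 1*5 = 0 - 5 = -5)
(N(-5, 0) + u)² = ((-⅖ - 1/15*0 + (⅕)*(-5)) - 5)² = ((-⅖ + 0 - 1) - 5)² = (-7/5 - 5)² = (-32/5)² = 1024/25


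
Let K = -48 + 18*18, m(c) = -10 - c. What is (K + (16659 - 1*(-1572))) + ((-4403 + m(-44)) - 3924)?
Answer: 10214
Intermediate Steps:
K = 276 (K = -48 + 324 = 276)
(K + (16659 - 1*(-1572))) + ((-4403 + m(-44)) - 3924) = (276 + (16659 - 1*(-1572))) + ((-4403 + (-10 - 1*(-44))) - 3924) = (276 + (16659 + 1572)) + ((-4403 + (-10 + 44)) - 3924) = (276 + 18231) + ((-4403 + 34) - 3924) = 18507 + (-4369 - 3924) = 18507 - 8293 = 10214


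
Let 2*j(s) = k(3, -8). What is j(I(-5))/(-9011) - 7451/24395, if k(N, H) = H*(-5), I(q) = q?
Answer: -67628861/219823345 ≈ -0.30765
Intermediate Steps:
k(N, H) = -5*H
j(s) = 20 (j(s) = (-5*(-8))/2 = (½)*40 = 20)
j(I(-5))/(-9011) - 7451/24395 = 20/(-9011) - 7451/24395 = 20*(-1/9011) - 7451*1/24395 = -20/9011 - 7451/24395 = -67628861/219823345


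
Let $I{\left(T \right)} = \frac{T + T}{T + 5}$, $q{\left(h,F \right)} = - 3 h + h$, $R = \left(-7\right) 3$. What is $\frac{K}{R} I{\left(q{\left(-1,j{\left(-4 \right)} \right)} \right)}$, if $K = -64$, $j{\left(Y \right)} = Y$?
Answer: $\frac{256}{147} \approx 1.7415$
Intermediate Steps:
$R = -21$
$q{\left(h,F \right)} = - 2 h$
$I{\left(T \right)} = \frac{2 T}{5 + T}$
$\frac{K}{R} I{\left(q{\left(-1,j{\left(-4 \right)} \right)} \right)} = \frac{1}{-21} \left(-64\right) \frac{2 \left(\left(-2\right) \left(-1\right)\right)}{5 - -2} = \left(- \frac{1}{21}\right) \left(-64\right) 2 \cdot 2 \frac{1}{5 + 2} = \frac{64 \cdot 2 \cdot 2 \cdot \frac{1}{7}}{21} = \frac{64}{21} \cdot \frac{4}{7} = \frac{256}{147}$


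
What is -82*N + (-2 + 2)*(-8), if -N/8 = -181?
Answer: -118736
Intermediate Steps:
N = 1448 (N = -8*(-181) = 1448)
-82*N + (-2 + 2)*(-8) = -82*1448 + (-2 + 2)*(-8) = -118736 + 0*(-8) = -118736 + 0 = -118736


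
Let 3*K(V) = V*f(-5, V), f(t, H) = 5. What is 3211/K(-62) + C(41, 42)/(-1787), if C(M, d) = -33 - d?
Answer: -17190921/553970 ≈ -31.032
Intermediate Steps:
K(V) = 5*V/3 (K(V) = (V*5)/3 = (5*V)/3 = 5*V/3)
3211/K(-62) + C(41, 42)/(-1787) = 3211/(((5/3)*(-62))) + (-33 - 1*42)/(-1787) = 3211/(-310/3) + (-33 - 42)*(-1/1787) = 3211*(-3/310) - 75*(-1/1787) = -9633/310 + 75/1787 = -17190921/553970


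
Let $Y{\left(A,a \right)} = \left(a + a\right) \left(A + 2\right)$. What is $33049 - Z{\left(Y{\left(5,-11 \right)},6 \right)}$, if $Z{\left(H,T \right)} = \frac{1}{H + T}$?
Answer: $\frac{4891253}{148} \approx 33049.0$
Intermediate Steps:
$Y{\left(A,a \right)} = 2 a \left(2 + A\right)$
$33049 - Z{\left(Y{\left(5,-11 \right)},6 \right)} = 33049 - \frac{1}{2 \left(-11\right) \left(2 + 5\right) + 6} = 33049 - \frac{1}{2 \left(-11\right) 7 + 6} = 33049 - \frac{1}{-154 + 6} = 33049 - \frac{1}{-148} = 33049 - - \frac{1}{148} = 33049 + \frac{1}{148} = \frac{4891253}{148}$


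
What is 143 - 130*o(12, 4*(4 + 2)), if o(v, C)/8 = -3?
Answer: 3263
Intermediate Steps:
o(v, C) = -24 (o(v, C) = 8*(-3) = -24)
143 - 130*o(12, 4*(4 + 2)) = 143 - 130*(-24) = 143 + 3120 = 3263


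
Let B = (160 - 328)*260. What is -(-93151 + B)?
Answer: 136831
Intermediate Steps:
B = -43680 (B = -168*260 = -43680)
-(-93151 + B) = -(-93151 - 43680) = -1*(-136831) = 136831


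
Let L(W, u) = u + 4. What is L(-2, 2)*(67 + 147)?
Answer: 1284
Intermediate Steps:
L(W, u) = 4 + u
L(-2, 2)*(67 + 147) = (4 + 2)*(67 + 147) = 6*214 = 1284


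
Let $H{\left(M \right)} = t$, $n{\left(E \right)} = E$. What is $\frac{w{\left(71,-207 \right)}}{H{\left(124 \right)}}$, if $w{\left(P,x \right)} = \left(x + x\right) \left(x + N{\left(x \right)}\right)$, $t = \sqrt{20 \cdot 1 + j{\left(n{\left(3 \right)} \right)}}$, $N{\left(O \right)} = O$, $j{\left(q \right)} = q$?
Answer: $7452 \sqrt{23} \approx 35739.0$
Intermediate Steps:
$t = \sqrt{23}$ ($t = \sqrt{20 \cdot 1 + 3} = \sqrt{20 + 3} = \sqrt{23} \approx 4.7958$)
$w{\left(P,x \right)} = 4 x^{2}$ ($w{\left(P,x \right)} = \left(x + x\right) \left(x + x\right) = 2 x 2 x = 4 x^{2}$)
$H{\left(M \right)} = \sqrt{23}$
$\frac{w{\left(71,-207 \right)}}{H{\left(124 \right)}} = \frac{4 \left(-207\right)^{2}}{\sqrt{23}} = 4 \cdot 42849 \frac{\sqrt{23}}{23} = 171396 \frac{\sqrt{23}}{23} = 7452 \sqrt{23}$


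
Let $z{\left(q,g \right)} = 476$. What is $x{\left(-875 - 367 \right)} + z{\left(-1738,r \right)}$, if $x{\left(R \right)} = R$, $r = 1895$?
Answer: $-766$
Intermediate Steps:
$x{\left(-875 - 367 \right)} + z{\left(-1738,r \right)} = \left(-875 - 367\right) + 476 = -1242 + 476 = -766$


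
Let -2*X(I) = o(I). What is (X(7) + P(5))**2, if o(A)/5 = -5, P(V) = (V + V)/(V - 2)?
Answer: 9025/36 ≈ 250.69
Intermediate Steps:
P(V) = 2*V/(-2 + V) (P(V) = (2*V)/(-2 + V) = 2*V/(-2 + V))
o(A) = -25 (o(A) = 5*(-5) = -25)
X(I) = 25/2 (X(I) = -1/2*(-25) = 25/2)
(X(7) + P(5))**2 = (25/2 + 2*5/(-2 + 5))**2 = (25/2 + 2*5/3)**2 = (25/2 + 2*5*(1/3))**2 = (25/2 + 10/3)**2 = (95/6)**2 = 9025/36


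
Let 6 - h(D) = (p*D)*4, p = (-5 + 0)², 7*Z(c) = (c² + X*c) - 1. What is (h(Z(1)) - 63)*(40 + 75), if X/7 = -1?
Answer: 4945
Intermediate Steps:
X = -7 (X = 7*(-1) = -7)
Z(c) = -⅐ - c + c²/7 (Z(c) = ((c² - 7*c) - 1)/7 = (-1 + c² - 7*c)/7 = -⅐ - c + c²/7)
p = 25 (p = (-5)² = 25)
h(D) = 6 - 100*D (h(D) = 6 - 25*D*4 = 6 - 100*D)
(h(Z(1)) - 63)*(40 + 75) = ((6 - 100*(-⅐ - 1*1 + (⅐)*1²)) - 63)*(40 + 75) = ((6 - 100*(-⅐ - 1 + (⅐)*1)) - 63)*115 = ((6 - 100*(-⅐ - 1 + ⅐)) - 63)*115 = ((6 - 100*(-1)) - 63)*115 = ((6 + 100) - 63)*115 = (106 - 63)*115 = 43*115 = 4945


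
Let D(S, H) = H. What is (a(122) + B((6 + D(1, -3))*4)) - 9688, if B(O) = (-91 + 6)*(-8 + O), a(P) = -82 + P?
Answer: -9988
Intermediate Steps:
B(O) = 680 - 85*O (B(O) = -85*(-8 + O) = 680 - 85*O)
(a(122) + B((6 + D(1, -3))*4)) - 9688 = ((-82 + 122) + (680 - 85*(6 - 3)*4)) - 9688 = (40 + (680 - 255*4)) - 9688 = (40 + (680 - 85*12)) - 9688 = (40 + (680 - 1020)) - 9688 = (40 - 340) - 9688 = -300 - 9688 = -9988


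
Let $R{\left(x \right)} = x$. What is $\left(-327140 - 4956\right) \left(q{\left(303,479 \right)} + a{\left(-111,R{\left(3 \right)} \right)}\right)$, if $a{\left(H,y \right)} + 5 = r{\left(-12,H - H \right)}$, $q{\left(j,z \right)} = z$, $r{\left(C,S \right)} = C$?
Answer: $-153428352$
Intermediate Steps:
$a{\left(H,y \right)} = -17$ ($a{\left(H,y \right)} = -5 - 12 = -17$)
$\left(-327140 - 4956\right) \left(q{\left(303,479 \right)} + a{\left(-111,R{\left(3 \right)} \right)}\right) = \left(-327140 - 4956\right) \left(479 - 17\right) = \left(-332096\right) 462 = -153428352$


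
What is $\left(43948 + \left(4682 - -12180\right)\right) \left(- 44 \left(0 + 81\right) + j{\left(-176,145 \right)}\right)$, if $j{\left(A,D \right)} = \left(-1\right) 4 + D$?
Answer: $-208152630$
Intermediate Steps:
$j{\left(A,D \right)} = -4 + D$
$\left(43948 + \left(4682 - -12180\right)\right) \left(- 44 \left(0 + 81\right) + j{\left(-176,145 \right)}\right) = \left(43948 + \left(4682 - -12180\right)\right) \left(- 44 \left(0 + 81\right) + \left(-4 + 145\right)\right) = \left(43948 + \left(4682 + 12180\right)\right) \left(\left(-44\right) 81 + 141\right) = \left(43948 + 16862\right) \left(-3564 + 141\right) = 60810 \left(-3423\right) = -208152630$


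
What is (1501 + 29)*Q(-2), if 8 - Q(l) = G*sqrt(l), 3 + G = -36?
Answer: 12240 + 59670*I*sqrt(2) ≈ 12240.0 + 84386.0*I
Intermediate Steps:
G = -39 (G = -3 - 36 = -39)
Q(l) = 8 + 39*sqrt(l) (Q(l) = 8 - (-39)*sqrt(l) = 8 + 39*sqrt(l))
(1501 + 29)*Q(-2) = (1501 + 29)*(8 + 39*sqrt(-2)) = 1530*(8 + 39*(I*sqrt(2))) = 1530*(8 + 39*I*sqrt(2)) = 12240 + 59670*I*sqrt(2)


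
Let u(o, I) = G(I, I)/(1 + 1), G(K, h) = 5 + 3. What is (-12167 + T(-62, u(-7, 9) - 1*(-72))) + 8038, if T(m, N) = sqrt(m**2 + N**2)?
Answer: -4129 + 2*sqrt(2405) ≈ -4030.9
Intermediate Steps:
G(K, h) = 8
u(o, I) = 4 (u(o, I) = 8/(1 + 1) = 8/2 = 8*(1/2) = 4)
T(m, N) = sqrt(N**2 + m**2)
(-12167 + T(-62, u(-7, 9) - 1*(-72))) + 8038 = (-12167 + sqrt((4 - 1*(-72))**2 + (-62)**2)) + 8038 = (-12167 + sqrt((4 + 72)**2 + 3844)) + 8038 = (-12167 + sqrt(76**2 + 3844)) + 8038 = (-12167 + sqrt(5776 + 3844)) + 8038 = (-12167 + sqrt(9620)) + 8038 = (-12167 + 2*sqrt(2405)) + 8038 = -4129 + 2*sqrt(2405)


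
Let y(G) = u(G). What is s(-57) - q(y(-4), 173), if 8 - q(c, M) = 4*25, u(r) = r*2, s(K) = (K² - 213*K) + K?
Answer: 15425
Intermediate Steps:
s(K) = K² - 212*K
u(r) = 2*r
y(G) = 2*G
q(c, M) = -92 (q(c, M) = 8 - 4*25 = 8 - 1*100 = 8 - 100 = -92)
s(-57) - q(y(-4), 173) = -57*(-212 - 57) - 1*(-92) = -57*(-269) + 92 = 15333 + 92 = 15425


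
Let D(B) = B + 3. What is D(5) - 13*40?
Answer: -512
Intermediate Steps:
D(B) = 3 + B
D(5) - 13*40 = (3 + 5) - 13*40 = 8 - 520 = -512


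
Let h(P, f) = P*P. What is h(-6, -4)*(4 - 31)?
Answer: -972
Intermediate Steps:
h(P, f) = P²
h(-6, -4)*(4 - 31) = (-6)²*(4 - 31) = 36*(-27) = -972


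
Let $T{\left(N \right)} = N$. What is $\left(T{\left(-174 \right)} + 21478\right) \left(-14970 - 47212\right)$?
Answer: $-1324725328$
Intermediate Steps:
$\left(T{\left(-174 \right)} + 21478\right) \left(-14970 - 47212\right) = \left(-174 + 21478\right) \left(-14970 - 47212\right) = 21304 \left(-62182\right) = -1324725328$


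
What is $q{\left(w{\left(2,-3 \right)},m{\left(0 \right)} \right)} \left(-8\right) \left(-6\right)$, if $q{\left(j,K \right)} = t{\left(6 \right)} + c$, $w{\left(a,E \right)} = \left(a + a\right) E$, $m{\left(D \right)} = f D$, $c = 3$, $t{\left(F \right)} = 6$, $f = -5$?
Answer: $432$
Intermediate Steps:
$m{\left(D \right)} = - 5 D$
$w{\left(a,E \right)} = 2 E a$ ($w{\left(a,E \right)} = 2 a E = 2 E a$)
$q{\left(j,K \right)} = 9$ ($q{\left(j,K \right)} = 6 + 3 = 9$)
$q{\left(w{\left(2,-3 \right)},m{\left(0 \right)} \right)} \left(-8\right) \left(-6\right) = 9 \left(-8\right) \left(-6\right) = \left(-72\right) \left(-6\right) = 432$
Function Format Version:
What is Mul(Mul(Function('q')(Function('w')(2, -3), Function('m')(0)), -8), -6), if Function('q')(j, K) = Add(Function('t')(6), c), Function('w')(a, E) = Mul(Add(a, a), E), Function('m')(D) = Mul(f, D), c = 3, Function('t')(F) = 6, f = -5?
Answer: 432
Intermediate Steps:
Function('m')(D) = Mul(-5, D)
Function('w')(a, E) = Mul(2, E, a) (Function('w')(a, E) = Mul(Mul(2, a), E) = Mul(2, E, a))
Function('q')(j, K) = 9 (Function('q')(j, K) = Add(6, 3) = 9)
Mul(Mul(Function('q')(Function('w')(2, -3), Function('m')(0)), -8), -6) = Mul(Mul(9, -8), -6) = Mul(-72, -6) = 432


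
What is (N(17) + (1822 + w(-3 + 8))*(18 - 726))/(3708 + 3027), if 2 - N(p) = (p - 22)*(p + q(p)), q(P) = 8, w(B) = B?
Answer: -1293389/6735 ≈ -192.04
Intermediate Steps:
N(p) = 2 - (-22 + p)*(8 + p) (N(p) = 2 - (p - 22)*(p + 8) = 2 - (-22 + p)*(8 + p))
(N(17) + (1822 + w(-3 + 8))*(18 - 726))/(3708 + 3027) = ((178 - 1*17**2 + 14*17) + (1822 + (-3 + 8))*(18 - 726))/(3708 + 3027) = ((178 - 1*289 + 238) + (1822 + 5)*(-708))/6735 = ((178 - 289 + 238) + 1827*(-708))*(1/6735) = (127 - 1293516)*(1/6735) = -1293389*1/6735 = -1293389/6735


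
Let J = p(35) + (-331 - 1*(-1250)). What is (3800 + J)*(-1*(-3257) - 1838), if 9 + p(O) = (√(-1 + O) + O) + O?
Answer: 6782820 + 1419*√34 ≈ 6.7911e+6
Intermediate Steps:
p(O) = -9 + √(-1 + O) + 2*O (p(O) = -9 + ((√(-1 + O) + O) + O) = -9 + ((O + √(-1 + O)) + O) = -9 + (√(-1 + O) + 2*O) = -9 + √(-1 + O) + 2*O)
J = 980 + √34 (J = (-9 + √(-1 + 35) + 2*35) + (-331 - 1*(-1250)) = (-9 + √34 + 70) + (-331 + 1250) = (61 + √34) + 919 = 980 + √34 ≈ 985.83)
(3800 + J)*(-1*(-3257) - 1838) = (3800 + (980 + √34))*(-1*(-3257) - 1838) = (4780 + √34)*(3257 - 1838) = (4780 + √34)*1419 = 6782820 + 1419*√34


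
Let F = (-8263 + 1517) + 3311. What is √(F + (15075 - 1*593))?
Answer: √11047 ≈ 105.10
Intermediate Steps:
F = -3435 (F = -6746 + 3311 = -3435)
√(F + (15075 - 1*593)) = √(-3435 + (15075 - 1*593)) = √(-3435 + (15075 - 593)) = √(-3435 + 14482) = √11047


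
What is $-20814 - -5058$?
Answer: $-15756$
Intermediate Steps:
$-20814 - -5058 = -20814 + 5058 = -15756$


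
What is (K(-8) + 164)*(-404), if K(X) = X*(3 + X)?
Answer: -82416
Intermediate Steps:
(K(-8) + 164)*(-404) = (-8*(3 - 8) + 164)*(-404) = (-8*(-5) + 164)*(-404) = (40 + 164)*(-404) = 204*(-404) = -82416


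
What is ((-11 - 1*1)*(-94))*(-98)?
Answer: -110544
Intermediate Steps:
((-11 - 1*1)*(-94))*(-98) = ((-11 - 1)*(-94))*(-98) = -12*(-94)*(-98) = 1128*(-98) = -110544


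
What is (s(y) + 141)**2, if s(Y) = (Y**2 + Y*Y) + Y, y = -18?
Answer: 594441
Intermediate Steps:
s(Y) = Y + 2*Y**2 (s(Y) = (Y**2 + Y**2) + Y = 2*Y**2 + Y = Y + 2*Y**2)
(s(y) + 141)**2 = (-18*(1 + 2*(-18)) + 141)**2 = (-18*(1 - 36) + 141)**2 = (-18*(-35) + 141)**2 = (630 + 141)**2 = 771**2 = 594441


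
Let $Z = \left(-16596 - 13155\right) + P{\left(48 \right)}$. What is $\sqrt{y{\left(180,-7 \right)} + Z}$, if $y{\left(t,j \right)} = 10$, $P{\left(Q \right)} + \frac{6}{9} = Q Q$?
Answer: $\frac{i \sqrt{246939}}{3} \approx 165.64 i$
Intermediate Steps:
$P{\left(Q \right)} = - \frac{2}{3} + Q^{2}$ ($P{\left(Q \right)} = - \frac{2}{3} + Q Q = - \frac{2}{3} + Q^{2}$)
$Z = - \frac{82343}{3}$ ($Z = \left(-16596 - 13155\right) - \left(\frac{2}{3} - 48^{2}\right) = -29751 + \left(- \frac{2}{3} + 2304\right) = -29751 + \frac{6910}{3} = - \frac{82343}{3} \approx -27448.0$)
$\sqrt{y{\left(180,-7 \right)} + Z} = \sqrt{10 - \frac{82343}{3}} = \sqrt{- \frac{82313}{3}} = \frac{i \sqrt{246939}}{3}$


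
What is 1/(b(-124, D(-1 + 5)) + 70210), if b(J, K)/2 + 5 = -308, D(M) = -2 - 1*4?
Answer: 1/69584 ≈ 1.4371e-5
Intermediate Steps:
D(M) = -6 (D(M) = -2 - 4 = -6)
b(J, K) = -626 (b(J, K) = -10 + 2*(-308) = -10 - 616 = -626)
1/(b(-124, D(-1 + 5)) + 70210) = 1/(-626 + 70210) = 1/69584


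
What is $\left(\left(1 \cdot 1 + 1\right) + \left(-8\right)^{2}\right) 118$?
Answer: $7788$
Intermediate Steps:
$\left(\left(1 \cdot 1 + 1\right) + \left(-8\right)^{2}\right) 118 = \left(\left(1 + 1\right) + 64\right) 118 = \left(2 + 64\right) 118 = 66 \cdot 118 = 7788$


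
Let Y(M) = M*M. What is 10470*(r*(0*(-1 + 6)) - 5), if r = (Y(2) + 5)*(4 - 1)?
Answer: -52350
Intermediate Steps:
Y(M) = M²
r = 27 (r = (2² + 5)*(4 - 1) = (4 + 5)*3 = 9*3 = 27)
10470*(r*(0*(-1 + 6)) - 5) = 10470*(27*(0*(-1 + 6)) - 5) = 10470*(27*(0*5) - 5) = 10470*(27*0 - 5) = 10470*(0 - 5) = 10470*(-5) = -52350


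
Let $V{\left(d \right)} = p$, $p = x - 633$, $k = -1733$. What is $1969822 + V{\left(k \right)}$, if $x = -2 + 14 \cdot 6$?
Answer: $1969271$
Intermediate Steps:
$x = 82$ ($x = -2 + 84 = 82$)
$p = -551$ ($p = 82 - 633 = -551$)
$V{\left(d \right)} = -551$
$1969822 + V{\left(k \right)} = 1969822 - 551 = 1969271$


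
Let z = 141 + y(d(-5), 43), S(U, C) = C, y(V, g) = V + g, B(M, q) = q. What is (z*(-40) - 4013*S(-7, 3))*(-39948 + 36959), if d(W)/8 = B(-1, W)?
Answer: 53201211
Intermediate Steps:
d(W) = 8*W
z = 144 (z = 141 + (8*(-5) + 43) = 141 + (-40 + 43) = 141 + 3 = 144)
(z*(-40) - 4013*S(-7, 3))*(-39948 + 36959) = (144*(-40) - 4013*3)*(-39948 + 36959) = (-5760 - 12039)*(-2989) = -17799*(-2989) = 53201211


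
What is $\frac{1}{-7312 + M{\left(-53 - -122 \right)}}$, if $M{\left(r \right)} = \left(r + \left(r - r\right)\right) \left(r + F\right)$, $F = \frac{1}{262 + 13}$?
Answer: $- \frac{275}{701456} \approx -0.00039204$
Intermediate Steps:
$F = \frac{1}{275} \approx 0.0036364$
$M{\left(r \right)} = r \left(\frac{1}{275} + r\right)$ ($M{\left(r \right)} = \left(r + \left(r - r\right)\right) \left(r + \frac{1}{275}\right) = \left(r + 0\right) \left(\frac{1}{275} + r\right) = r \left(\frac{1}{275} + r\right)$)
$\frac{1}{-7312 + M{\left(-53 - -122 \right)}} = \frac{1}{-7312 + \left(-53 - -122\right) \left(\frac{1}{275} - -69\right)} = \frac{1}{-7312 + \left(-53 + 122\right) \left(\frac{1}{275} + \left(-53 + 122\right)\right)} = \frac{1}{-7312 + 69 \left(\frac{1}{275} + 69\right)} = \frac{1}{-7312 + 69 \cdot \frac{18976}{275}} = \frac{1}{-7312 + \frac{1309344}{275}} = \frac{1}{- \frac{701456}{275}} = - \frac{275}{701456}$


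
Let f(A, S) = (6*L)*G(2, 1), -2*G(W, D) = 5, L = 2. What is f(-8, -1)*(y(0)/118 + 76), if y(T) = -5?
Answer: -134445/59 ≈ -2278.7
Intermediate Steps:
G(W, D) = -5/2 (G(W, D) = -1/2*5 = -5/2)
f(A, S) = -30 (f(A, S) = (6*2)*(-5/2) = 12*(-5/2) = -30)
f(-8, -1)*(y(0)/118 + 76) = -30*(-5/118 + 76) = -30*8963/118 = -134445/59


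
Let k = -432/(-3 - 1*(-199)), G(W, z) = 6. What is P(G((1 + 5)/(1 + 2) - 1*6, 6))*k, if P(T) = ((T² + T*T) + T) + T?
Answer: -1296/7 ≈ -185.14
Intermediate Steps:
k = -108/49 (k = -432/(-3 + 199) = -432/196 = -432*1/196 = -108/49 ≈ -2.2041)
P(T) = 2*T + 2*T² (P(T) = ((T² + T²) + T) + T = (2*T² + T) + T = (T + 2*T²) + T = 2*T + 2*T²)
P(G((1 + 5)/(1 + 2) - 1*6, 6))*k = (2*6*(1 + 6))*(-108/49) = (2*6*7)*(-108/49) = 84*(-108/49) = -1296/7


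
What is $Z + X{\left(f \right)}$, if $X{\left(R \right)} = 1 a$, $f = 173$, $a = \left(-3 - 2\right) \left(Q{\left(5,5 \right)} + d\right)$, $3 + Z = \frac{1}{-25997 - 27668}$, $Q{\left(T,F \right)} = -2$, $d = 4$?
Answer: $- \frac{697646}{53665} \approx -13.0$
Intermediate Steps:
$Z = - \frac{160996}{53665}$ ($Z = -3 + \frac{1}{-25997 - 27668} = -3 + \frac{1}{-53665} = -3 - \frac{1}{53665} = - \frac{160996}{53665} \approx -3.0$)
$a = -10$ ($a = \left(-3 - 2\right) \left(-2 + 4\right) = \left(-5\right) 2 = -10$)
$X{\left(R \right)} = -10$ ($X{\left(R \right)} = 1 \left(-10\right) = -10$)
$Z + X{\left(f \right)} = - \frac{160996}{53665} - 10 = - \frac{697646}{53665}$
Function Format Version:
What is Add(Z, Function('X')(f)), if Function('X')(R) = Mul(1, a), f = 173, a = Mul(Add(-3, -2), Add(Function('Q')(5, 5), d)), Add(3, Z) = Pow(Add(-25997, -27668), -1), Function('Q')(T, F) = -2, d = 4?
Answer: Rational(-697646, 53665) ≈ -13.000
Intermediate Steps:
Z = Rational(-160996, 53665) (Z = Add(-3, Pow(Add(-25997, -27668), -1)) = Add(-3, Pow(-53665, -1)) = Add(-3, Rational(-1, 53665)) = Rational(-160996, 53665) ≈ -3.0000)
a = -10 (a = Mul(Add(-3, -2), Add(-2, 4)) = Mul(-5, 2) = -10)
Function('X')(R) = -10 (Function('X')(R) = Mul(1, -10) = -10)
Add(Z, Function('X')(f)) = Add(Rational(-160996, 53665), -10) = Rational(-697646, 53665)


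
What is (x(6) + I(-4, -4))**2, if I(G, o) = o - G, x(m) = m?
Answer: 36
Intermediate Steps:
(x(6) + I(-4, -4))**2 = (6 + (-4 - 1*(-4)))**2 = (6 + (-4 + 4))**2 = (6 + 0)**2 = 6**2 = 36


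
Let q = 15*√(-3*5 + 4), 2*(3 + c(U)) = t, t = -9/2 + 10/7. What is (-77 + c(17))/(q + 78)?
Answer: -9893/13314 + 3805*I*√11/26628 ≈ -0.74305 + 0.47393*I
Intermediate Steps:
t = -43/14 (t = -9*½ + 10*(⅐) = -9/2 + 10/7 = -43/14 ≈ -3.0714)
c(U) = -127/28 (c(U) = -3 + (½)*(-43/14) = -3 - 43/28 = -127/28)
q = 15*I*√11 (q = 15*√(-15 + 4) = 15*√(-11) = 15*(I*√11) = 15*I*√11 ≈ 49.749*I)
(-77 + c(17))/(q + 78) = (-77 - 127/28)/(15*I*√11 + 78) = -2283/(28*(78 + 15*I*√11))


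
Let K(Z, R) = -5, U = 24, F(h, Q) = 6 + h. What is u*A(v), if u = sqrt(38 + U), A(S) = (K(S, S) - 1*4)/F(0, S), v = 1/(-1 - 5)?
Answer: -3*sqrt(62)/2 ≈ -11.811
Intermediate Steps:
v = -1/6 (v = 1/(-6) = -1/6 ≈ -0.16667)
A(S) = -3/2 (A(S) = (-5 - 1*4)/(6 + 0) = (-5 - 4)/6 = -9*1/6 = -3/2)
u = sqrt(62) (u = sqrt(38 + 24) = sqrt(62) ≈ 7.8740)
u*A(v) = sqrt(62)*(-3/2) = -3*sqrt(62)/2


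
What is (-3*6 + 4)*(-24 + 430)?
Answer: -5684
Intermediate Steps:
(-3*6 + 4)*(-24 + 430) = (-18 + 4)*406 = -14*406 = -5684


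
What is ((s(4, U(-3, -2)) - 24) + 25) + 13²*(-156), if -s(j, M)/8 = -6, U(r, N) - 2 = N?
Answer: -26315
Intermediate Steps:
U(r, N) = 2 + N
s(j, M) = 48 (s(j, M) = -8*(-6) = 48)
((s(4, U(-3, -2)) - 24) + 25) + 13²*(-156) = ((48 - 24) + 25) + 13²*(-156) = (24 + 25) + 169*(-156) = 49 - 26364 = -26315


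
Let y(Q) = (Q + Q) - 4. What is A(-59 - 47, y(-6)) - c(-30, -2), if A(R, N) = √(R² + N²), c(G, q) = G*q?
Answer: -60 + 26*√17 ≈ 47.201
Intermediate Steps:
y(Q) = -4 + 2*Q (y(Q) = 2*Q - 4 = -4 + 2*Q)
A(R, N) = √(N² + R²)
A(-59 - 47, y(-6)) - c(-30, -2) = √((-4 + 2*(-6))² + (-59 - 47)²) - (-30)*(-2) = √((-4 - 12)² + (-106)²) - 1*60 = √((-16)² + 11236) - 60 = √(256 + 11236) - 60 = √11492 - 60 = 26*√17 - 60 = -60 + 26*√17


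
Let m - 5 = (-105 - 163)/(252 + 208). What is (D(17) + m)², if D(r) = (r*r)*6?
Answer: 39967206724/13225 ≈ 3.0221e+6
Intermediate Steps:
D(r) = 6*r² (D(r) = r²*6 = 6*r²)
m = 508/115 (m = 5 + (-105 - 163)/(252 + 208) = 5 - 268/460 = 5 - 268*1/460 = 5 - 67/115 = 508/115 ≈ 4.4174)
(D(17) + m)² = (6*17² + 508/115)² = (6*289 + 508/115)² = (1734 + 508/115)² = (199918/115)² = 39967206724/13225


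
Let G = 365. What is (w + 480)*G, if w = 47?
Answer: 192355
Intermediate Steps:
(w + 480)*G = (47 + 480)*365 = 527*365 = 192355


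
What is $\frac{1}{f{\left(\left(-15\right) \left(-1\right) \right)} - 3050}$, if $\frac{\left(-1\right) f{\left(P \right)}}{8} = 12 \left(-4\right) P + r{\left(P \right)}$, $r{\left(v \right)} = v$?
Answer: $\frac{1}{2590} \approx 0.0003861$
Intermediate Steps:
$f{\left(P \right)} = 376 P$ ($f{\left(P \right)} = - 8 \left(12 \left(-4\right) P + P\right) = - 8 \left(- 48 P + P\right) = - 8 \left(- 47 P\right) = 376 P$)
$\frac{1}{f{\left(\left(-15\right) \left(-1\right) \right)} - 3050} = \frac{1}{376 \left(\left(-15\right) \left(-1\right)\right) - 3050} = \frac{1}{376 \cdot 15 - 3050} = \frac{1}{5640 - 3050} = \frac{1}{2590}$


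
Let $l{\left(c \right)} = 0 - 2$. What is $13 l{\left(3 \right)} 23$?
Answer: $-598$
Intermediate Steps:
$l{\left(c \right)} = -2$
$13 l{\left(3 \right)} 23 = 13 \left(-2\right) 23 = \left(-26\right) 23 = -598$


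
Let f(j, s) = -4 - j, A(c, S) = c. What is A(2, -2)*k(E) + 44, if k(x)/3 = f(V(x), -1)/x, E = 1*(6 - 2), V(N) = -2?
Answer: 41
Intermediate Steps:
E = 4 (E = 1*4 = 4)
k(x) = -6/x (k(x) = 3*((-4 - 1*(-2))/x) = 3*((-4 + 2)/x) = 3*(-2/x) = -6/x)
A(2, -2)*k(E) + 44 = 2*(-6/4) + 44 = 2*(-6*¼) + 44 = 2*(-3/2) + 44 = -3 + 44 = 41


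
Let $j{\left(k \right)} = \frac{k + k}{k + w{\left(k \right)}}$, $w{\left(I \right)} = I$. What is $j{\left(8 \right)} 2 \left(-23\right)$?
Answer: $-46$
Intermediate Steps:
$j{\left(k \right)} = 1$ ($j{\left(k \right)} = \frac{k + k}{k + k} = \frac{2 k}{2 k} = 2 k \frac{1}{2 k} = 1$)
$j{\left(8 \right)} 2 \left(-23\right) = 1 \cdot 2 \left(-23\right) = 1 \left(-46\right) = -46$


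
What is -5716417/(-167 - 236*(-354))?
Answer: -816631/11911 ≈ -68.561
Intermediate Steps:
-5716417/(-167 - 236*(-354)) = -5716417/(-167 + 83544) = -5716417/83377 = -5716417*1/83377 = -816631/11911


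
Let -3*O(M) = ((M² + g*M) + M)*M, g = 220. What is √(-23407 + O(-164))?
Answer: I*√534431 ≈ 731.05*I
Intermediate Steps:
O(M) = -M*(M² + 221*M)/3 (O(M) = -((M² + 220*M) + M)*M/3 = -(M² + 221*M)*M/3 = -M*(M² + 221*M)/3)
√(-23407 + O(-164)) = √(-23407 + (⅓)*(-164)²*(-221 - 1*(-164))) = √(-23407 + (⅓)*26896*(-221 + 164)) = √(-23407 + (⅓)*26896*(-57)) = √(-23407 - 511024) = √(-534431) = I*√534431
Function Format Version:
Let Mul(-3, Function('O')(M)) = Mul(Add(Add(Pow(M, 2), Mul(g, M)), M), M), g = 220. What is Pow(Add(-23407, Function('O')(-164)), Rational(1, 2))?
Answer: Mul(I, Pow(534431, Rational(1, 2))) ≈ Mul(731.05, I)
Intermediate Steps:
Function('O')(M) = Mul(Rational(-1, 3), M, Add(Pow(M, 2), Mul(221, M))) (Function('O')(M) = Mul(Rational(-1, 3), Mul(Add(Add(Pow(M, 2), Mul(220, M)), M), M)) = Mul(Rational(-1, 3), Mul(Add(Pow(M, 2), Mul(221, M)), M)) = Mul(Rational(-1, 3), Mul(M, Add(Pow(M, 2), Mul(221, M)))) = Mul(Rational(-1, 3), M, Add(Pow(M, 2), Mul(221, M))))
Pow(Add(-23407, Function('O')(-164)), Rational(1, 2)) = Pow(Add(-23407, Mul(Rational(1, 3), Pow(-164, 2), Add(-221, Mul(-1, -164)))), Rational(1, 2)) = Pow(Add(-23407, Mul(Rational(1, 3), 26896, Add(-221, 164))), Rational(1, 2)) = Pow(Add(-23407, Mul(Rational(1, 3), 26896, -57)), Rational(1, 2)) = Pow(Add(-23407, -511024), Rational(1, 2)) = Pow(-534431, Rational(1, 2)) = Mul(I, Pow(534431, Rational(1, 2)))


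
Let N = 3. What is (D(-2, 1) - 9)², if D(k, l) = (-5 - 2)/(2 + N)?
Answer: 2704/25 ≈ 108.16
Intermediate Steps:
D(k, l) = -7/5 (D(k, l) = (-5 - 2)/(2 + 3) = -7/5)
(D(-2, 1) - 9)² = (-7/5 - 9)² = (-52/5)² = 2704/25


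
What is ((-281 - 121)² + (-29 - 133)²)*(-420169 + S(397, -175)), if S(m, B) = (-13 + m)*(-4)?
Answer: -79216440840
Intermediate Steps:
S(m, B) = 52 - 4*m
((-281 - 121)² + (-29 - 133)²)*(-420169 + S(397, -175)) = ((-281 - 121)² + (-29 - 133)²)*(-420169 + (52 - 4*397)) = ((-402)² + (-162)²)*(-420169 + (52 - 1588)) = (161604 + 26244)*(-420169 - 1536) = 187848*(-421705) = -79216440840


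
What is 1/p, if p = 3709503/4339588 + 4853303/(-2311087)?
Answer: -10029165412156/12488351299403 ≈ -0.80308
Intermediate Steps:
p = -12488351299403/10029165412156 (p = 3709503*(1/4339588) + 4853303*(-1/2311087) = 3709503/4339588 - 4853303/2311087 = -12488351299403/10029165412156 ≈ -1.2452)
1/p = 1/(-12488351299403/10029165412156) = -10029165412156/12488351299403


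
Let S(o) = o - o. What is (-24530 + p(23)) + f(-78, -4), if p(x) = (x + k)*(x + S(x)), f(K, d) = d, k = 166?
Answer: -20187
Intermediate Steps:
S(o) = 0
p(x) = x*(166 + x) (p(x) = (x + 166)*(x + 0) = (166 + x)*x = x*(166 + x))
(-24530 + p(23)) + f(-78, -4) = (-24530 + 23*(166 + 23)) - 4 = (-24530 + 23*189) - 4 = (-24530 + 4347) - 4 = -20183 - 4 = -20187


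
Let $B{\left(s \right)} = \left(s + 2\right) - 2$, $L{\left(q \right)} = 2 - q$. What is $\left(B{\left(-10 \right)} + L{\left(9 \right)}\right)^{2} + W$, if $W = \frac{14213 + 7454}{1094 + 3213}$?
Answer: $\frac{1266390}{4307} \approx 294.03$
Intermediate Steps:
$W = \frac{21667}{4307} \approx 5.0306$
$B{\left(s \right)} = s$ ($B{\left(s \right)} = \left(2 + s\right) - 2 = s$)
$\left(B{\left(-10 \right)} + L{\left(9 \right)}\right)^{2} + W = \left(-10 + \left(2 - 9\right)\right)^{2} + \frac{21667}{4307} = \left(-10 - 7\right)^{2} + \frac{21667}{4307} = \left(-17\right)^{2} + \frac{21667}{4307} = 289 + \frac{21667}{4307} = \frac{1266390}{4307}$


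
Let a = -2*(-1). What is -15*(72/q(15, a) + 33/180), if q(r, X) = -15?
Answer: 277/4 ≈ 69.250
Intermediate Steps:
a = 2
-15*(72/q(15, a) + 33/180) = -15*(72/(-15) + 33/180) = -15*(72*(-1/15) + 33*(1/180)) = -15*(-24/5 + 11/60) = -15*(-277/60) = 277/4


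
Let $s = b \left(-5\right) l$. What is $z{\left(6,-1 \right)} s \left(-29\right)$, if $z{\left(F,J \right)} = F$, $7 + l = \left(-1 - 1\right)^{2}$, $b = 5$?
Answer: $-13050$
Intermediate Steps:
$l = -3$ ($l = -7 + \left(-1 - 1\right)^{2} = -7 + \left(-2\right)^{2} = -7 + 4 = -3$)
$s = 75$ ($s = 5 \left(-5\right) \left(-3\right) = \left(-25\right) \left(-3\right) = 75$)
$z{\left(6,-1 \right)} s \left(-29\right) = 6 \cdot 75 \left(-29\right) = 450 \left(-29\right) = -13050$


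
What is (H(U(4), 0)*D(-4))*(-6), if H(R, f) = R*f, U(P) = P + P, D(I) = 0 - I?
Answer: 0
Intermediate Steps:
D(I) = -I
U(P) = 2*P
(H(U(4), 0)*D(-4))*(-6) = (((2*4)*0)*(-1*(-4)))*(-6) = ((8*0)*4)*(-6) = (0*4)*(-6) = 0*(-6) = 0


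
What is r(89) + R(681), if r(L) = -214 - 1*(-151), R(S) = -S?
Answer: -744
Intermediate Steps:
r(L) = -63 (r(L) = -214 + 151 = -63)
r(89) + R(681) = -63 - 1*681 = -63 - 681 = -744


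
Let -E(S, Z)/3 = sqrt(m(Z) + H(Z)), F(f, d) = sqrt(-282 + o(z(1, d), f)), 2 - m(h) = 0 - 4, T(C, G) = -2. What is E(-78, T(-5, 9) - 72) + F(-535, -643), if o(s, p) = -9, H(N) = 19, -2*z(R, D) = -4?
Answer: -15 + I*sqrt(291) ≈ -15.0 + 17.059*I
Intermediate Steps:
z(R, D) = 2 (z(R, D) = -1/2*(-4) = 2)
m(h) = 6 (m(h) = 2 - (0 - 4) = 2 - 1*(-4) = 2 + 4 = 6)
F(f, d) = I*sqrt(291) (F(f, d) = sqrt(-282 - 9) = sqrt(-291) = I*sqrt(291))
E(S, Z) = -15 (E(S, Z) = -3*sqrt(6 + 19) = -3*sqrt(25) = -3*5 = -15)
E(-78, T(-5, 9) - 72) + F(-535, -643) = -15 + I*sqrt(291)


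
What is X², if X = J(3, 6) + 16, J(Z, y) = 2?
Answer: 324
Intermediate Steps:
X = 18 (X = 2 + 16 = 18)
X² = 18² = 324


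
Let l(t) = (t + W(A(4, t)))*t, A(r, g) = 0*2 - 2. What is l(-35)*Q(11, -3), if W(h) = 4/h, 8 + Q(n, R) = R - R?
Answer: -10360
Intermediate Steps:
Q(n, R) = -8 (Q(n, R) = -8 + (R - R) = -8 + 0 = -8)
A(r, g) = -2 (A(r, g) = 0 - 2 = -2)
l(t) = t*(-2 + t) (l(t) = (t + 4/(-2))*t = (t + 4*(-½))*t = (t - 2)*t = (-2 + t)*t = t*(-2 + t))
l(-35)*Q(11, -3) = -35*(-2 - 35)*(-8) = -35*(-37)*(-8) = 1295*(-8) = -10360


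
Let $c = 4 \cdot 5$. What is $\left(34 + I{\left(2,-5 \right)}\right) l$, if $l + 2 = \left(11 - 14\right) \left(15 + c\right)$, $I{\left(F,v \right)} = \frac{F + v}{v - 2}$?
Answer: $- \frac{25787}{7} \approx -3683.9$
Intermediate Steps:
$I{\left(F,v \right)} = \frac{F + v}{-2 + v}$
$c = 20$
$l = -107$ ($l = -2 + \left(11 - 14\right) \left(15 + 20\right) = -2 - 105 = -107$)
$\left(34 + I{\left(2,-5 \right)}\right) l = \left(34 + \frac{2 - 5}{-2 - 5}\right) \left(-107\right) = \left(34 + \frac{1}{-7} \left(-3\right)\right) \left(-107\right) = \left(34 - - \frac{3}{7}\right) \left(-107\right) = \left(34 + \frac{3}{7}\right) \left(-107\right) = \frac{241}{7} \left(-107\right) = - \frac{25787}{7}$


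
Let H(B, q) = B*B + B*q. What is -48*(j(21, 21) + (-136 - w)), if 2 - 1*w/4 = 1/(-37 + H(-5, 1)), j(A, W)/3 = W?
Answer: 66288/17 ≈ 3899.3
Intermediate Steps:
j(A, W) = 3*W
H(B, q) = B² + B*q
w = 140/17 (w = 8 - 4/(-37 - 5*(-5 + 1)) = 8 - 4/(-37 - 5*(-4)) = 8 - 4/(-37 + 20) = 8 - 4/(-17) = 8 - 4*(-1/17) = 8 + 4/17 = 140/17 ≈ 8.2353)
-48*(j(21, 21) + (-136 - w)) = -48*(3*21 + (-136 - 1*140/17)) = -48*(63 + (-136 - 140/17)) = -48*(63 - 2452/17) = -48*(-1381/17) = 66288/17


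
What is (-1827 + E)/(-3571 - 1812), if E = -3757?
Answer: 5584/5383 ≈ 1.0373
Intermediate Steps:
(-1827 + E)/(-3571 - 1812) = (-1827 - 3757)/(-3571 - 1812) = -5584/(-5383) = -5584*(-1/5383) = 5584/5383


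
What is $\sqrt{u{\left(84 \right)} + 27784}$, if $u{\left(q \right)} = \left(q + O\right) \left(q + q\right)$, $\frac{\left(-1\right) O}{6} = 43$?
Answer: $2 i \sqrt{362} \approx 38.053 i$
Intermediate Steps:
$O = -258$ ($O = \left(-6\right) 43 = -258$)
$u{\left(q \right)} = 2 q \left(-258 + q\right)$ ($u{\left(q \right)} = \left(q - 258\right) \left(q + q\right) = \left(-258 + q\right) 2 q = 2 q \left(-258 + q\right)$)
$\sqrt{u{\left(84 \right)} + 27784} = \sqrt{2 \cdot 84 \left(-258 + 84\right) + 27784} = \sqrt{2 \cdot 84 \left(-174\right) + 27784} = \sqrt{-29232 + 27784} = \sqrt{-1448} = 2 i \sqrt{362}$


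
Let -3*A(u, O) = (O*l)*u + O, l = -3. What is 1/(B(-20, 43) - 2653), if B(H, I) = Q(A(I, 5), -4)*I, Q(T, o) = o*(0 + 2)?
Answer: -1/2997 ≈ -0.00033367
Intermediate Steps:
A(u, O) = -O/3 + O*u (A(u, O) = -((O*(-3))*u + O)/3 = -((-3*O)*u + O)/3 = -(-3*O*u + O)/3 = -(O - 3*O*u)/3 = -O/3 + O*u)
Q(T, o) = 2*o (Q(T, o) = o*2 = 2*o)
B(H, I) = -8*I (B(H, I) = (2*(-4))*I = -8*I)
1/(B(-20, 43) - 2653) = 1/(-8*43 - 2653) = 1/(-344 - 2653) = 1/(-2997) = -1/2997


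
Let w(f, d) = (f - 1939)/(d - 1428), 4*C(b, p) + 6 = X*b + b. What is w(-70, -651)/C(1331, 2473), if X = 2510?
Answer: 1148/992614095 ≈ 1.1565e-6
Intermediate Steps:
C(b, p) = -3/2 + 2511*b/4 (C(b, p) = -3/2 + (2510*b + b)/4 = -3/2 + (2511*b)/4 = -3/2 + 2511*b/4)
w(f, d) = (-1939 + f)/(-1428 + d)
w(-70, -651)/C(1331, 2473) = ((-1939 - 70)/(-1428 - 651))/(-3/2 + (2511/4)*1331) = (-2009/(-2079))/(-3/2 + 3342141/4) = (-1/2079*(-2009))/(3342135/4) = (287/297)*(4/3342135) = 1148/992614095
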